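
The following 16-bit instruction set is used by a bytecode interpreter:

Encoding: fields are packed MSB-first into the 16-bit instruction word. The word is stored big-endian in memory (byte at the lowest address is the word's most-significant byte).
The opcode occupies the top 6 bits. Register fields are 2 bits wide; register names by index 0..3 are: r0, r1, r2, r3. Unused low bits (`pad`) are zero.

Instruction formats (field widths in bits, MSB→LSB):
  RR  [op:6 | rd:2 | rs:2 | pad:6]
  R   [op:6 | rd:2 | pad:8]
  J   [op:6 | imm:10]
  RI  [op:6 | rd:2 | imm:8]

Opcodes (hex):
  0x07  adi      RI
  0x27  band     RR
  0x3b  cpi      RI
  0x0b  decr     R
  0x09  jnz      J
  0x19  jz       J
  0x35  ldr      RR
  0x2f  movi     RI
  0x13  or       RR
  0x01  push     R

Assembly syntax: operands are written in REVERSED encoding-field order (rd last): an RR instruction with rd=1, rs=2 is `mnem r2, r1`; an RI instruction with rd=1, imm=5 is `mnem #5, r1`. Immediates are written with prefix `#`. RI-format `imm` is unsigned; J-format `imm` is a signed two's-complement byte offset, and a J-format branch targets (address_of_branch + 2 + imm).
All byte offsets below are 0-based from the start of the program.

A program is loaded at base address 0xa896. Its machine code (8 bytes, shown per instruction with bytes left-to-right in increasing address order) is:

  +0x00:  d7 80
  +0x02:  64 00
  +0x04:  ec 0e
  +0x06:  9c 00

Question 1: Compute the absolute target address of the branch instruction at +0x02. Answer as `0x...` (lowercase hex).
+0x02: 64 00 ⇒ word 0x6400 (big)
  op=0x6400>>10=0x19 ⇒ jz (J)
  imm@[9:0]=0x0 ⇒ #0
  target = base 0xa896 + off 0x02 + 2 + imm 0 = 0xa89a

0xa89a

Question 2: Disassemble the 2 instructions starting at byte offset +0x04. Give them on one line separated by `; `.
off 0x04: read ec 0e as big → 0xec0e
  top 6b → 0x3b → cpi [RI]
  [9:8] rd=0 = r0
  [7:0] imm=14 = #14
off 0x06: read 9c 00 as big → 0x9c00
  top 6b → 0x27 → band [RR]
  [9:8] rd=0 = r0
  [7:6] rs=0 = r0

cpi #14, r0; band r0, r0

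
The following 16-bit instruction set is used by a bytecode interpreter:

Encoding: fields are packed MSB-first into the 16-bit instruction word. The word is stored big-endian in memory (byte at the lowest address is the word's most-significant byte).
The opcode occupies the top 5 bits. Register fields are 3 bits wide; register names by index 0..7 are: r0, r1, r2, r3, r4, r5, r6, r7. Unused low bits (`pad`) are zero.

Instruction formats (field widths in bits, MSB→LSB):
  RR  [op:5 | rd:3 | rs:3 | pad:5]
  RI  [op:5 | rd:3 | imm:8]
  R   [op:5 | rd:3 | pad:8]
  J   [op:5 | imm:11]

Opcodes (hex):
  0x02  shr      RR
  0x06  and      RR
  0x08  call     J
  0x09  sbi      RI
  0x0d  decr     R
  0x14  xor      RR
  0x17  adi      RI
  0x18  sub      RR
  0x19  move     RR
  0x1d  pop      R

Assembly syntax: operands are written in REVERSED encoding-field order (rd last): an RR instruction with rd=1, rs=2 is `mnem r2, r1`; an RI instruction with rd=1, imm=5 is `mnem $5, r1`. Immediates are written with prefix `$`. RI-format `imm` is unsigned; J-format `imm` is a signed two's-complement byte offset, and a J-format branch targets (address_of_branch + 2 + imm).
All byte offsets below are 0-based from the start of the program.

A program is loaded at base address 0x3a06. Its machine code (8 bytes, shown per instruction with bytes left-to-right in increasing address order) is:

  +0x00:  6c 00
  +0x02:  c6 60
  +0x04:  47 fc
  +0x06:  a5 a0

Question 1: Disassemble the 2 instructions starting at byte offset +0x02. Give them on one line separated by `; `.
sub r3, r6; call $-4

[02] c6 60 → 0xc660
  opcode bits[15:11]=0x18: sub/RR
  [10:8] rd=6 = r6
  [7:5] rs=3 = r3
[04] 47 fc → 0x47fc
  opcode bits[15:11]=0x8: call/J
  [10:0] imm=2044 (s11→-4) = $-4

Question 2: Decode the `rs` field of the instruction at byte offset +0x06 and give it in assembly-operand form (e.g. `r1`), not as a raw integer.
r5

[06] a5 a0 → 0xa5a0
  top 5b → 0x14 → xor [RR]
  rd: (w>>8)&0x7=0x5 → r5
  rs: (w>>5)&0x7=0x5 → r5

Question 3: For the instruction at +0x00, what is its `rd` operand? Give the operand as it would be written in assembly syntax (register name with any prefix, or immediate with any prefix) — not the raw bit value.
r4

+0x00: 6c 00 ⇒ word 0x6c00 (big)
  opcode bits[15:11]=0xd: decr/R
  [10:8] rd=4 = r4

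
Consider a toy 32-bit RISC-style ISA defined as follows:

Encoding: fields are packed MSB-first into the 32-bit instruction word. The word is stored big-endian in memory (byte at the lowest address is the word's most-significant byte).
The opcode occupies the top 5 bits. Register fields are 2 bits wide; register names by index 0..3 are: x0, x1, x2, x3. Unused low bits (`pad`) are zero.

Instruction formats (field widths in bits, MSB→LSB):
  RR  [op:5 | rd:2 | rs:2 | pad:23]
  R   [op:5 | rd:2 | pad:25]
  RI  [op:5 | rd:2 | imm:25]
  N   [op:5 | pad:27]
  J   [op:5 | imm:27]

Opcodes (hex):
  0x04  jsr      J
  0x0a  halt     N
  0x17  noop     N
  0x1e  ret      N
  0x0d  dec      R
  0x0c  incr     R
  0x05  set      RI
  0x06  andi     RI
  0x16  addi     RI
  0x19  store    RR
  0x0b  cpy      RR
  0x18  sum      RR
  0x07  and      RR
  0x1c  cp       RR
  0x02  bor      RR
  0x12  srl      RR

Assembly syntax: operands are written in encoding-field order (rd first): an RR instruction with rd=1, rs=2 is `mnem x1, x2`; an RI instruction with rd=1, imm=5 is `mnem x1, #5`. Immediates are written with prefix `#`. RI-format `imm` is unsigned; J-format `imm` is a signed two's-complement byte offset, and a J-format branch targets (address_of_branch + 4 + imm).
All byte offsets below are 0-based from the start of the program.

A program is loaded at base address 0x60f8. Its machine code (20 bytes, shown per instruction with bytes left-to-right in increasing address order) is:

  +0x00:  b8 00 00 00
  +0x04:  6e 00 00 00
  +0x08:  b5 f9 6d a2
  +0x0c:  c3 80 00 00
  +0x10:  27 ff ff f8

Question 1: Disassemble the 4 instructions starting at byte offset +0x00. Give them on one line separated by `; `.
noop; dec x3; addi x2, #33123746; sum x1, x3

off 0x00: read b8 00 00 00 as big → 0xb8000000
  op=0xb8000000>>27=0x17 ⇒ noop (N)
off 0x04: read 6e 00 00 00 as big → 0x6e000000
  op=0x6e000000>>27=0xd ⇒ dec (R)
  [26:25] rd=3 = x3
off 0x08: read b5 f9 6d a2 as big → 0xb5f96da2
  op=0xb5f96da2>>27=0x16 ⇒ addi (RI)
  [26:25] rd=2 = x2
  [24:0] imm=33123746 = #33123746
off 0x0c: read c3 80 00 00 as big → 0xc3800000
  op=0xc3800000>>27=0x18 ⇒ sum (RR)
  [26:25] rd=1 = x1
  [24:23] rs=3 = x3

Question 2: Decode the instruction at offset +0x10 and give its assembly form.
[10] 27 ff ff f8 → 0x27fffff8
  top 5b → 0x4 → jsr [J]
  imm: (w>>0)&0x7ffffff=0x7fffff8 (s27→-8) → #-8

jsr #-8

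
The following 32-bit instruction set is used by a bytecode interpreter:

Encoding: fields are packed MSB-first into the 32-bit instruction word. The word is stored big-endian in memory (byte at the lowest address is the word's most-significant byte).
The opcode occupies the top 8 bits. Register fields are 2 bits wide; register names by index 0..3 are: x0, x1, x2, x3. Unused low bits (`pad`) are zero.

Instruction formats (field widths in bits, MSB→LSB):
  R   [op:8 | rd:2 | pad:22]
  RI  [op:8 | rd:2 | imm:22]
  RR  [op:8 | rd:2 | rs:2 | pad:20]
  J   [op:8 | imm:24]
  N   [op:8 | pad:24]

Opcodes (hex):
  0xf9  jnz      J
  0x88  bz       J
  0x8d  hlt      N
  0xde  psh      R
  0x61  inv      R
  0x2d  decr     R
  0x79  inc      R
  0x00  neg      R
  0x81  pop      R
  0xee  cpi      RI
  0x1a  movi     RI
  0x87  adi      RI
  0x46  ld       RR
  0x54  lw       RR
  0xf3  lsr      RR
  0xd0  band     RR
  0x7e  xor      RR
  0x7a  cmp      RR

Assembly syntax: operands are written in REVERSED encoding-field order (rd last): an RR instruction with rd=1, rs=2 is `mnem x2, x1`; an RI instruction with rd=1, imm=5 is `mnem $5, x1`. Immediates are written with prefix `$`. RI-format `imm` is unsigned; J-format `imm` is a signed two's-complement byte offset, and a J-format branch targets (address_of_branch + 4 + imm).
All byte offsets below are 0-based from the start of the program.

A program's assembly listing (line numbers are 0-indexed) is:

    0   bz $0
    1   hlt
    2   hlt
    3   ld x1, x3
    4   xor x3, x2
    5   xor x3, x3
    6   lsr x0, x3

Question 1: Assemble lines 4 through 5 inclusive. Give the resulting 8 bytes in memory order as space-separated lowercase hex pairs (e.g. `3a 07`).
7e b0 00 00 7e f0 00 00

L4: xor op=0x7e:8|rd=2:2|rs=3:2|pad=0:20 ⇒ 0x7eb00000 ⇒ big 7e b0 00 00
L5: xor op=0x7e:8|rd=3:2|rs=3:2|pad=0:20 ⇒ 0x7ef00000 ⇒ big 7e f0 00 00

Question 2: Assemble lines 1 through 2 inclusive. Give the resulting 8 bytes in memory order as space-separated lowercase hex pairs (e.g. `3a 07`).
8d 00 00 00 8d 00 00 00

line 1 (hlt): pack op=0x8d:8|pad=0:24 = 0x8d000000; big→ 8d 00 00 00
line 2 (hlt): pack op=0x8d:8|pad=0:24 = 0x8d000000; big→ 8d 00 00 00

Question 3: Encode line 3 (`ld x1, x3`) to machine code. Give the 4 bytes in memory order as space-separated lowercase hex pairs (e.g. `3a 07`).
46 d0 00 00

L3: ld op=0x46:8|rd=3:2|rs=1:2|pad=0:20 ⇒ 0x46d00000 ⇒ big 46 d0 00 00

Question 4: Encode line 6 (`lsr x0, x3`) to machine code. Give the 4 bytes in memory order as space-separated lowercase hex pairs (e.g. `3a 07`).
f3 c0 00 00

L6: lsr op=0xf3:8|rd=3:2|rs=0:2|pad=0:20 ⇒ 0xf3c00000 ⇒ big f3 c0 00 00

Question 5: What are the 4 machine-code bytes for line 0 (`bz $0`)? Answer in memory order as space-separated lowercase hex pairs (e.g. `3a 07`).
88 00 00 00

0. bz fields op=0x88:8|imm=0:24 → word 88000000h → 88 00 00 00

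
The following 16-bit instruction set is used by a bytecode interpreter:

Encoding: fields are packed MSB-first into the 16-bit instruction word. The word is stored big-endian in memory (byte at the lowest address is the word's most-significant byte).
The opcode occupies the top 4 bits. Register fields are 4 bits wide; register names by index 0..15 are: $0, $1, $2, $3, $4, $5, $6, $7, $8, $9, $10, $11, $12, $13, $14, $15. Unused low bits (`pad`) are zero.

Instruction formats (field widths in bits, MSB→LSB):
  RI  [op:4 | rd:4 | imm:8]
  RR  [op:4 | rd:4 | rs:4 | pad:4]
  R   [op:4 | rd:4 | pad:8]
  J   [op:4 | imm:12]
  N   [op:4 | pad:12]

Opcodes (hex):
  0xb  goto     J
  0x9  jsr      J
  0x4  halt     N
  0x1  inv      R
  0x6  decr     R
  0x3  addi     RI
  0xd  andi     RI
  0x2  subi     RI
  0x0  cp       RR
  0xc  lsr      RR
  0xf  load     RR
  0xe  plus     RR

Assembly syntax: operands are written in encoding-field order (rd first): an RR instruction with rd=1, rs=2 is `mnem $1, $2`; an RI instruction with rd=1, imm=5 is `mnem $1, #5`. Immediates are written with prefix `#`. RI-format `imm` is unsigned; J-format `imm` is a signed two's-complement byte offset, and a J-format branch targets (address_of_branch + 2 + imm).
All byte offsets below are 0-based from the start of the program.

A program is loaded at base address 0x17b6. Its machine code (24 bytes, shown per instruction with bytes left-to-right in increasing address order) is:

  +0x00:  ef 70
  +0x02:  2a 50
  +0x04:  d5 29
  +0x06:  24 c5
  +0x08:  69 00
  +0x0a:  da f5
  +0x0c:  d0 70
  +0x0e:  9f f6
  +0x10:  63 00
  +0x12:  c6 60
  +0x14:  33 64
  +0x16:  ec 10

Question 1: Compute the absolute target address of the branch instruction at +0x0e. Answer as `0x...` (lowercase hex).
[0e] 9f f6 → 0x9ff6
  opcode bits[15:12]=0x9: jsr/J
  imm@[11:0]=0xff6 (s12→-10) ⇒ #-10
  target = base 0x17b6 + off 0x0e + 2 + imm -10 = 0x17bc

0x17bc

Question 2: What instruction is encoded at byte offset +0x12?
+0x12: c6 60 ⇒ word 0xc660 (big)
  opcode bits[15:12]=0xc: lsr/RR
  [11:8] rd=6 = $6
  [7:4] rs=6 = $6

lsr $6, $6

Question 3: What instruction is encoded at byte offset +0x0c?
andi $0, #112

@+0c  big-endian(d0 70) = 0xd070
  top 4b → 0xd → andi [RI]
  rd: (w>>8)&0xf=0x0 → $0
  imm: (w>>0)&0xff=0x70 → #112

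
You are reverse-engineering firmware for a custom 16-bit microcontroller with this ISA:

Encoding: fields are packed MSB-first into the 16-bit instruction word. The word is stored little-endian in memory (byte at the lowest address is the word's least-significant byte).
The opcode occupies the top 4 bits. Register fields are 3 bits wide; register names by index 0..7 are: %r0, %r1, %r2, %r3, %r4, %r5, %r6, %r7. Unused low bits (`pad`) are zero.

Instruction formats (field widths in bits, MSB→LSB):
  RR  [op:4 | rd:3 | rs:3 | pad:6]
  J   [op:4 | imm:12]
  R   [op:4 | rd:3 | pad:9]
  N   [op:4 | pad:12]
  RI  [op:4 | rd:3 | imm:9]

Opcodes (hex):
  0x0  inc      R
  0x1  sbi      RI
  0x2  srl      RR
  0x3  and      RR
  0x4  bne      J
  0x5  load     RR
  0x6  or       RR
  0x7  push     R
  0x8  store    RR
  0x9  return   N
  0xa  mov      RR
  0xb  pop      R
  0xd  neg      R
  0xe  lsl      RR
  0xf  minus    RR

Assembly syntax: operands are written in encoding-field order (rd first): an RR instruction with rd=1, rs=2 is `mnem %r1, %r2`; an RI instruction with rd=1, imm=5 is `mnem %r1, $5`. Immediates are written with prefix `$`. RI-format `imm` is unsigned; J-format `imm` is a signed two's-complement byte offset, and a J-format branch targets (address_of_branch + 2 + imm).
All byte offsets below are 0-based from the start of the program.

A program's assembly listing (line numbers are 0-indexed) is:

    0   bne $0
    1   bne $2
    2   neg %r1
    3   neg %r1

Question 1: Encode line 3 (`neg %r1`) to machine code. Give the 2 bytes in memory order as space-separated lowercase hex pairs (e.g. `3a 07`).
00 d2

L3: neg op=0xd:4|rd=1:3|pad=0:9 ⇒ 0xd200 ⇒ little 00 d2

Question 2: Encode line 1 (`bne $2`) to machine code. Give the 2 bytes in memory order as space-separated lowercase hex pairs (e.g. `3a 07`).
1. bne fields op=0x4:4|imm=2:12 → word 4002h → 02 40

02 40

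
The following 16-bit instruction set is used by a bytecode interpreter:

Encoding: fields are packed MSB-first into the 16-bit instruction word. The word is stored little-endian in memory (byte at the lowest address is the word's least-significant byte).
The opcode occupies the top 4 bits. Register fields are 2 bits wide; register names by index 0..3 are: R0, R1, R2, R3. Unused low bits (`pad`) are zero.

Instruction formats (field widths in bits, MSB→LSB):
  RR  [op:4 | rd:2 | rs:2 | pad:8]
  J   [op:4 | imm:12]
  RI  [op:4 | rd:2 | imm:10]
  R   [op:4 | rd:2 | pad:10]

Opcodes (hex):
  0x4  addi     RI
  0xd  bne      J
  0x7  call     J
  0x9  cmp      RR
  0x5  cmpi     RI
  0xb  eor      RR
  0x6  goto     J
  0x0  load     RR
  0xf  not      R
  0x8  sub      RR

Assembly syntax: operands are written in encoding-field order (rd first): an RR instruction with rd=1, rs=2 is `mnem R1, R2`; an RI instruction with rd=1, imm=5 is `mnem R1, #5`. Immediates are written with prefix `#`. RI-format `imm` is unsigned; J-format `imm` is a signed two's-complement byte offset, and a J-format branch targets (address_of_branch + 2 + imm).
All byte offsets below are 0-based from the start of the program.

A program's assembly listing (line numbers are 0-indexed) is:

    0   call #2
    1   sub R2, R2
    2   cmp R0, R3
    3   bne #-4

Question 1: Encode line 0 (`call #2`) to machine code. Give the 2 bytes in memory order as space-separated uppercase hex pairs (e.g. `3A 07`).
L0: call op=0x7:4|imm=2:12 ⇒ 0x7002 ⇒ little 02 70

02 70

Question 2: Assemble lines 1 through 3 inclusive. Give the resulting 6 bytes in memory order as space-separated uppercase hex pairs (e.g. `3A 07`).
1. sub fields op=0x8:4|rd=2:2|rs=2:2|pad=0:8 → word 8a00h → 00 8a
2. cmp fields op=0x9:4|rd=0:2|rs=3:2|pad=0:8 → word 9300h → 00 93
3. bne fields op=0xd:4|imm=-4:12 → word dffch → fc df

00 8A 00 93 FC DF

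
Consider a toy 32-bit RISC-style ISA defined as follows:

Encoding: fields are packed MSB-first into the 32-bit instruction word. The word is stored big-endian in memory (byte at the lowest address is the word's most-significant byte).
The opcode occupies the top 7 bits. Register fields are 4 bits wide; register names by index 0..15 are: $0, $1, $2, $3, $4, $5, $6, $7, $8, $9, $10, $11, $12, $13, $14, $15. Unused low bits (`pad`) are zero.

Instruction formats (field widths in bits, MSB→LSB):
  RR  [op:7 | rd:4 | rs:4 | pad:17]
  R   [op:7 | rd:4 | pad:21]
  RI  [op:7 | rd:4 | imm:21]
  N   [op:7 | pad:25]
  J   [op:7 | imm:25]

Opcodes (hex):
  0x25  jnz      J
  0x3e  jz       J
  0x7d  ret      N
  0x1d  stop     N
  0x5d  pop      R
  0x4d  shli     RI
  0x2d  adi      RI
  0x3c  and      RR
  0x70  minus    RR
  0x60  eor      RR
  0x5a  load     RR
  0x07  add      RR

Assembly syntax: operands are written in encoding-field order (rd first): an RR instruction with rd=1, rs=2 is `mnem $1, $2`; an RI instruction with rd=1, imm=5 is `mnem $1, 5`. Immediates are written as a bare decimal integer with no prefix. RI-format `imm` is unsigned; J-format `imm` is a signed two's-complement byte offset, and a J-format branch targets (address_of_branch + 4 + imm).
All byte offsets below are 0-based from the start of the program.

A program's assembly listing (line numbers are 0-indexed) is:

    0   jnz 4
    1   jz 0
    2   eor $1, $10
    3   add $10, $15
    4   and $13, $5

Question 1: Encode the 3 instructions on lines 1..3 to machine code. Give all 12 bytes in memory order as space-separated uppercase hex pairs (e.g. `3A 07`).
L1: jz op=0x3e:7|imm=0:25 ⇒ 0x7c000000 ⇒ big 7c 00 00 00
L2: eor op=0x60:7|rd=1:4|rs=10:4|pad=0:17 ⇒ 0xc0340000 ⇒ big c0 34 00 00
L3: add op=0x7:7|rd=10:4|rs=15:4|pad=0:17 ⇒ 0x0f5e0000 ⇒ big 0f 5e 00 00

7C 00 00 00 C0 34 00 00 0F 5E 00 00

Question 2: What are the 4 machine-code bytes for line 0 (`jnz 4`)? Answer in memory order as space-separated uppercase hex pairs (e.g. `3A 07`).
0. jnz fields op=0x25:7|imm=4:25 → word 4a000004h → 4a 00 00 04

4A 00 00 04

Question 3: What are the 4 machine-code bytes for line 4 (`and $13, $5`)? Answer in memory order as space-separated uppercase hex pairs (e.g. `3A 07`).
79 AA 00 00

L4: and op=0x3c:7|rd=13:4|rs=5:4|pad=0:17 ⇒ 0x79aa0000 ⇒ big 79 aa 00 00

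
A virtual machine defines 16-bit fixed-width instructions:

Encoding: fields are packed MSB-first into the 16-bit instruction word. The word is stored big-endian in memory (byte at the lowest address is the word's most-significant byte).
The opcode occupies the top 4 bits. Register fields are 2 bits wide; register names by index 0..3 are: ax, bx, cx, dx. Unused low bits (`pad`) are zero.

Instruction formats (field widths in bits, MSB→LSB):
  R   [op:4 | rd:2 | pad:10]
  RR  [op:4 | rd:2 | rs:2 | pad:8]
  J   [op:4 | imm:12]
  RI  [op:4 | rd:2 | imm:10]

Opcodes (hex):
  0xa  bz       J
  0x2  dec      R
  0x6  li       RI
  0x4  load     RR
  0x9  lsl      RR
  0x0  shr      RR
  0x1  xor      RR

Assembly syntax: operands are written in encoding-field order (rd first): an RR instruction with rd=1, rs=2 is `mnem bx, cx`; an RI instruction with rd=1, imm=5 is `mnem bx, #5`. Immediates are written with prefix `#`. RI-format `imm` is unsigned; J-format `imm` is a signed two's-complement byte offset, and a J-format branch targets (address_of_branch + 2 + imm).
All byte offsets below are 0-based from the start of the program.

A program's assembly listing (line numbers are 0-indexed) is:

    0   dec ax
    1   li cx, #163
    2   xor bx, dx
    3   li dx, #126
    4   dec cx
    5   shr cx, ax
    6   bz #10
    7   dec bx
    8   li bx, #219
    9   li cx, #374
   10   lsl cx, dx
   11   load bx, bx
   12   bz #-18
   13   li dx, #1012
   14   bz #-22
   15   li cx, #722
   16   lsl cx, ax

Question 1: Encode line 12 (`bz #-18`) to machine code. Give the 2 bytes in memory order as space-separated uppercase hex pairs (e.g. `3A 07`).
AF EE

12. bz fields op=0xa:4|imm=-18:12 → word afeeh → af ee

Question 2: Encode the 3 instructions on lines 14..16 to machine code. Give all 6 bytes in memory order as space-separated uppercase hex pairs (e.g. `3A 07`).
AF EA 6A D2 98 00

line 14 (bz): pack op=0xa:4|imm=-22:12 = 0xafea; big→ af ea
line 15 (li): pack op=0x6:4|rd=2:2|imm=722:10 = 0x6ad2; big→ 6a d2
line 16 (lsl): pack op=0x9:4|rd=2:2|rs=0:2|pad=0:8 = 0x9800; big→ 98 00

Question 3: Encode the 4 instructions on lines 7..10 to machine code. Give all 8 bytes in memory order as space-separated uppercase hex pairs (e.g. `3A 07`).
line 7 (dec): pack op=0x2:4|rd=1:2|pad=0:10 = 0x2400; big→ 24 00
line 8 (li): pack op=0x6:4|rd=1:2|imm=219:10 = 0x64db; big→ 64 db
line 9 (li): pack op=0x6:4|rd=2:2|imm=374:10 = 0x6976; big→ 69 76
line 10 (lsl): pack op=0x9:4|rd=2:2|rs=3:2|pad=0:8 = 0x9b00; big→ 9b 00

24 00 64 DB 69 76 9B 00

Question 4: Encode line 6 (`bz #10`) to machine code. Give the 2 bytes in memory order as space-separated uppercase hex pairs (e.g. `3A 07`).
6. bz fields op=0xa:4|imm=10:12 → word a00ah → a0 0a

A0 0A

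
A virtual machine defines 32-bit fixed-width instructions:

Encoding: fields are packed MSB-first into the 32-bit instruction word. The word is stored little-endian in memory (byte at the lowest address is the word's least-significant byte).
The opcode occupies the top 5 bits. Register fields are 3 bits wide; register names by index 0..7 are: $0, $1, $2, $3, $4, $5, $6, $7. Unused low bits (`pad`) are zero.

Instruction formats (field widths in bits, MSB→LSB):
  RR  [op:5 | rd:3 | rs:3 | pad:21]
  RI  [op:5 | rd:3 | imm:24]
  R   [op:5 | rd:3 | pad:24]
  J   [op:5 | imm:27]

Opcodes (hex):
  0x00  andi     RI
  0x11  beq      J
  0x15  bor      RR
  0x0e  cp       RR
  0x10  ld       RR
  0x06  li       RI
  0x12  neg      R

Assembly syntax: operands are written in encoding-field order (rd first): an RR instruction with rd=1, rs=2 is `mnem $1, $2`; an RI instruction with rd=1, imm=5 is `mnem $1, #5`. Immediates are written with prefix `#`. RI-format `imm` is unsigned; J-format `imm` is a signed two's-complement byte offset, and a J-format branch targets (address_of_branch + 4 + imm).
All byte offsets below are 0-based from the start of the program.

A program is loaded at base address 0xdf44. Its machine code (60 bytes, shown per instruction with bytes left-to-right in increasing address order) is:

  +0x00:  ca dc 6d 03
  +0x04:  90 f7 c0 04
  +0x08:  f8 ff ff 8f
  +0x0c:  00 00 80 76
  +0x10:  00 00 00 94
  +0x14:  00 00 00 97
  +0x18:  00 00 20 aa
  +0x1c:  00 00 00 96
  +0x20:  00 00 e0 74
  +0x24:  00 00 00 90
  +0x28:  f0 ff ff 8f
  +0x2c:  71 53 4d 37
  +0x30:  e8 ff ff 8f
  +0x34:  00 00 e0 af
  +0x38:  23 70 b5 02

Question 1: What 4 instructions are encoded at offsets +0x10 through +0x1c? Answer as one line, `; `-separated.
+0x10: 00 00 00 94 ⇒ word 0x94000000 (little)
  opcode bits[31:27]=0x12: neg/R
  rd: (w>>24)&0x7=0x4 → $4
+0x14: 00 00 00 97 ⇒ word 0x97000000 (little)
  opcode bits[31:27]=0x12: neg/R
  rd: (w>>24)&0x7=0x7 → $7
+0x18: 00 00 20 aa ⇒ word 0xaa200000 (little)
  opcode bits[31:27]=0x15: bor/RR
  rd: (w>>24)&0x7=0x2 → $2
  rs: (w>>21)&0x7=0x1 → $1
+0x1c: 00 00 00 96 ⇒ word 0x96000000 (little)
  opcode bits[31:27]=0x12: neg/R
  rd: (w>>24)&0x7=0x6 → $6

neg $4; neg $7; bor $2, $1; neg $6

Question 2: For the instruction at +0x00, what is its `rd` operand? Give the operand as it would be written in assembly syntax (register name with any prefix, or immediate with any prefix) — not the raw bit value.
$3

+0x00: ca dc 6d 03 ⇒ word 0x036ddcca (little)
  top 5b → 0x0 → andi [RI]
  [26:24] rd=3 = $3
  [23:0] imm=7199946 = #7199946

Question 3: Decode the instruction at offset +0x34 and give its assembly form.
[34] 00 00 e0 af → 0xafe00000
  op=0xafe00000>>27=0x15 ⇒ bor (RR)
  rd@[26:24]=0x7 ⇒ $7
  rs@[23:21]=0x7 ⇒ $7

bor $7, $7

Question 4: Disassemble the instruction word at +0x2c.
[2c] 71 53 4d 37 → 0x374d5371
  top 5b → 0x6 → li [RI]
  rd@[26:24]=0x7 ⇒ $7
  imm@[23:0]=0x4d5371 ⇒ #5067633

li $7, #5067633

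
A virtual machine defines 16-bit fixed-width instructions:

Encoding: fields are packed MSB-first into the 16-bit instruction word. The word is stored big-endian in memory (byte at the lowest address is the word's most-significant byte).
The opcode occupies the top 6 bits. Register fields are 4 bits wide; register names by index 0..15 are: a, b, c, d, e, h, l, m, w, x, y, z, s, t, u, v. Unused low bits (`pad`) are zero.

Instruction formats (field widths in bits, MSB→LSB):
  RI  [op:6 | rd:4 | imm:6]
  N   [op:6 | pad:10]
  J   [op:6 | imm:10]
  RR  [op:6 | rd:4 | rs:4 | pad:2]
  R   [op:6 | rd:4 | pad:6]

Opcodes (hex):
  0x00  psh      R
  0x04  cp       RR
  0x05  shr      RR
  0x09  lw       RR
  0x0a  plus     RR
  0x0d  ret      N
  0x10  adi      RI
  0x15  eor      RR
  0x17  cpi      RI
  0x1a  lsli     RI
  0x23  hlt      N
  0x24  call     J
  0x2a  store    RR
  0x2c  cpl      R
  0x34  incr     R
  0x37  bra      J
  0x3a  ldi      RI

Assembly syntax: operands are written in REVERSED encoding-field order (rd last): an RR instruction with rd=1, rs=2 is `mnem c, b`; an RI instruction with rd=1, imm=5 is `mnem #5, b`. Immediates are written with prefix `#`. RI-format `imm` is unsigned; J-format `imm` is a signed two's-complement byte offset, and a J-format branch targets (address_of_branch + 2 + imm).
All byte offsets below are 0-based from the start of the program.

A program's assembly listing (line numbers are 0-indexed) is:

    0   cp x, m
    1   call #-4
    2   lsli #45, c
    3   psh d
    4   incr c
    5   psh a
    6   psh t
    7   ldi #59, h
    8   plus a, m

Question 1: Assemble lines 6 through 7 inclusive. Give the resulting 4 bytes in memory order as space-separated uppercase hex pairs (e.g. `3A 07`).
6. psh fields op=0x0:6|rd=13:4|pad=0:6 → word 0340h → 03 40
7. ldi fields op=0x3a:6|rd=5:4|imm=59:6 → word e97bh → e9 7b

03 40 E9 7B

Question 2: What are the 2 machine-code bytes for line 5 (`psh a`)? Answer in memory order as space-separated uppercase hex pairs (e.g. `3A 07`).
00 00

line 5 (psh): pack op=0x0:6|rd=0:4|pad=0:6 = 0x0000; big→ 00 00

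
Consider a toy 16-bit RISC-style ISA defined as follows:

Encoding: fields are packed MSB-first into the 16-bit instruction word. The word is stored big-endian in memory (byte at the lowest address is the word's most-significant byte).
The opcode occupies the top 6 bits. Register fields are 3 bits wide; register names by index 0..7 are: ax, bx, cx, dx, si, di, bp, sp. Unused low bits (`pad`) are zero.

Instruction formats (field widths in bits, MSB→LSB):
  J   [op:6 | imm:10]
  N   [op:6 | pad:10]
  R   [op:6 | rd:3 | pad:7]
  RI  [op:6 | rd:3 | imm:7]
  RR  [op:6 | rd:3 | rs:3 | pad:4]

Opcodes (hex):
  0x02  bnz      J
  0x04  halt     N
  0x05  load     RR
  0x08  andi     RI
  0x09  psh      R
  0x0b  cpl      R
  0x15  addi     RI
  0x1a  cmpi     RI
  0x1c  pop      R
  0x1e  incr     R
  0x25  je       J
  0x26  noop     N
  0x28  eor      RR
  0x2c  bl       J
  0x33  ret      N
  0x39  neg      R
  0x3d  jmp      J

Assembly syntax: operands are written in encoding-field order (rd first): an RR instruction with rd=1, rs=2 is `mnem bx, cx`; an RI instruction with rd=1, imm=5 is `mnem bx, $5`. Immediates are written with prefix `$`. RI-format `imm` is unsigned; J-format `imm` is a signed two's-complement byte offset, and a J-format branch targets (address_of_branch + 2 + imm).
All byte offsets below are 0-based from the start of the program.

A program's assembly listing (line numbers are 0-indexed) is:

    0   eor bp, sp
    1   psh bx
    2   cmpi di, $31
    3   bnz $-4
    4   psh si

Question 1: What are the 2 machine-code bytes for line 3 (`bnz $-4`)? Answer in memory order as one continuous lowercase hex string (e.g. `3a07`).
3. bnz fields op=0x2:6|imm=-4:10 → word 0bfch → 0b fc

0bfc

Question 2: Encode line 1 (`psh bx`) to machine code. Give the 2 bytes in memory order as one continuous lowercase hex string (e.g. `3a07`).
2480

L1: psh op=0x9:6|rd=1:3|pad=0:7 ⇒ 0x2480 ⇒ big 24 80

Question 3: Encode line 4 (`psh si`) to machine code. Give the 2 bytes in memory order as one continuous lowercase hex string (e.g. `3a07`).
2600

line 4 (psh): pack op=0x9:6|rd=4:3|pad=0:7 = 0x2600; big→ 26 00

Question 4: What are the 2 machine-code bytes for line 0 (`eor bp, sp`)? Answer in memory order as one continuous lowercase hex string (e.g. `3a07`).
L0: eor op=0x28:6|rd=6:3|rs=7:3|pad=0:4 ⇒ 0xa370 ⇒ big a3 70

a370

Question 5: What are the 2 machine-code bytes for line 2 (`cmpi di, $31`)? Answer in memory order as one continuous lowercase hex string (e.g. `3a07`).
6a9f

L2: cmpi op=0x1a:6|rd=5:3|imm=31:7 ⇒ 0x6a9f ⇒ big 6a 9f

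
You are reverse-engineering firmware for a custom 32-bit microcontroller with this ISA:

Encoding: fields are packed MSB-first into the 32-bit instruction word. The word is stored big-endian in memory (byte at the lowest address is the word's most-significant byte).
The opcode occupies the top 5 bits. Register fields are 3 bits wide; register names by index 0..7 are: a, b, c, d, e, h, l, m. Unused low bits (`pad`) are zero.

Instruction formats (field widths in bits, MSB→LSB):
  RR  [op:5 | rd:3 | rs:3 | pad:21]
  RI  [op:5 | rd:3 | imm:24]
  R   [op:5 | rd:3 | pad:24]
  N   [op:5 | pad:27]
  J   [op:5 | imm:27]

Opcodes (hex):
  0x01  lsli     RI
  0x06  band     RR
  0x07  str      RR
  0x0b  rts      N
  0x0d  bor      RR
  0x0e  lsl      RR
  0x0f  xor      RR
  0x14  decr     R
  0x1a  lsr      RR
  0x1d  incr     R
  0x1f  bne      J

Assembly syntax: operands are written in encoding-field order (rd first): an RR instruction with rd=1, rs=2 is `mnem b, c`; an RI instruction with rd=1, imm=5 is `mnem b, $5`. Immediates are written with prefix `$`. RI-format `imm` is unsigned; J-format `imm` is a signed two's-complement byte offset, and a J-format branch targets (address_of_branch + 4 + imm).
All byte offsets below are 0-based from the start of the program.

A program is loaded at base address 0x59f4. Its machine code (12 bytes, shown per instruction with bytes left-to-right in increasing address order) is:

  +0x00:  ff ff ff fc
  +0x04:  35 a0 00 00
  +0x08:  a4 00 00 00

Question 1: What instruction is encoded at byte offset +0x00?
off 0x00: read ff ff ff fc as big → 0xfffffffc
  top 5b → 0x1f → bne [J]
  imm@[26:0]=0x7fffffc (s27→-4) ⇒ $-4

bne $-4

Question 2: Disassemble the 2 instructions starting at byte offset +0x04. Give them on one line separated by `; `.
band h, h; decr e

@+04  big-endian(35 a0 00 00) = 0x35a00000
  top 5b → 0x6 → band [RR]
  [26:24] rd=5 = h
  [23:21] rs=5 = h
@+08  big-endian(a4 00 00 00) = 0xa4000000
  top 5b → 0x14 → decr [R]
  [26:24] rd=4 = e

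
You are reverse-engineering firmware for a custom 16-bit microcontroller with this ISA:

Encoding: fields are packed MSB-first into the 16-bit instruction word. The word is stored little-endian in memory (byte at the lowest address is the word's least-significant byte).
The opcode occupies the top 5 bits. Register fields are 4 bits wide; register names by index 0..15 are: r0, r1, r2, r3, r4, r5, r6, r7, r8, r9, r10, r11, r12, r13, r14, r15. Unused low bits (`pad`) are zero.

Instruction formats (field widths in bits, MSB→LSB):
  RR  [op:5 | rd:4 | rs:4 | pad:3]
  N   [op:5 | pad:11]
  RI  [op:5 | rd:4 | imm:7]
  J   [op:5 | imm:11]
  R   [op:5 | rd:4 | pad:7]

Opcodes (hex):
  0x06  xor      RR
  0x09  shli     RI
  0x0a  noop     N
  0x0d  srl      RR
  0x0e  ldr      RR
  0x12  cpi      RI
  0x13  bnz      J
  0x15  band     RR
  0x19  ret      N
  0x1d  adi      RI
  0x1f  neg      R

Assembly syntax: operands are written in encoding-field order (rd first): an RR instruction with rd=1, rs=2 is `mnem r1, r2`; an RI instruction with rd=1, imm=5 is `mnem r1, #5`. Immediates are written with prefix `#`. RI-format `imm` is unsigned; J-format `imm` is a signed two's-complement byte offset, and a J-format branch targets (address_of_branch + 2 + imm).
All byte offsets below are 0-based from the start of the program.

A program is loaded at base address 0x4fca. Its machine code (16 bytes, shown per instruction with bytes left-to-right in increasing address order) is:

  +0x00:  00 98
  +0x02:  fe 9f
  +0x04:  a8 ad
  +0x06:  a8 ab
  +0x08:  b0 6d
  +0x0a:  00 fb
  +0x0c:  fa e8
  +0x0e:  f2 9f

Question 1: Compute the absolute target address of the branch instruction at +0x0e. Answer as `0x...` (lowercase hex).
0x4fcc

+0x0e: f2 9f ⇒ word 0x9ff2 (little)
  top 5b → 0x13 → bnz [J]
  imm: (w>>0)&0x7ff=0x7f2 (s11→-14) → #-14
  target = base 0x4fca + off 0x0e + 2 + imm -14 = 0x4fcc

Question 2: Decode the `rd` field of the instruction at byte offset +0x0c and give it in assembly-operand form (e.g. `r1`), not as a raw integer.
r1

off 0x0c: read fa e8 as little → 0xe8fa
  op=0xe8fa>>11=0x1d ⇒ adi (RI)
  [10:7] rd=1 = r1
  [6:0] imm=122 = #122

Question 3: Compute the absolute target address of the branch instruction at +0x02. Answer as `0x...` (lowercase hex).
@+02  little-endian(fe 9f) = 0x9ffe
  opcode bits[15:11]=0x13: bnz/J
  imm@[10:0]=0x7fe (s11→-2) ⇒ #-2
  target = base 0x4fca + off 0x02 + 2 + imm -2 = 0x4fcc

0x4fcc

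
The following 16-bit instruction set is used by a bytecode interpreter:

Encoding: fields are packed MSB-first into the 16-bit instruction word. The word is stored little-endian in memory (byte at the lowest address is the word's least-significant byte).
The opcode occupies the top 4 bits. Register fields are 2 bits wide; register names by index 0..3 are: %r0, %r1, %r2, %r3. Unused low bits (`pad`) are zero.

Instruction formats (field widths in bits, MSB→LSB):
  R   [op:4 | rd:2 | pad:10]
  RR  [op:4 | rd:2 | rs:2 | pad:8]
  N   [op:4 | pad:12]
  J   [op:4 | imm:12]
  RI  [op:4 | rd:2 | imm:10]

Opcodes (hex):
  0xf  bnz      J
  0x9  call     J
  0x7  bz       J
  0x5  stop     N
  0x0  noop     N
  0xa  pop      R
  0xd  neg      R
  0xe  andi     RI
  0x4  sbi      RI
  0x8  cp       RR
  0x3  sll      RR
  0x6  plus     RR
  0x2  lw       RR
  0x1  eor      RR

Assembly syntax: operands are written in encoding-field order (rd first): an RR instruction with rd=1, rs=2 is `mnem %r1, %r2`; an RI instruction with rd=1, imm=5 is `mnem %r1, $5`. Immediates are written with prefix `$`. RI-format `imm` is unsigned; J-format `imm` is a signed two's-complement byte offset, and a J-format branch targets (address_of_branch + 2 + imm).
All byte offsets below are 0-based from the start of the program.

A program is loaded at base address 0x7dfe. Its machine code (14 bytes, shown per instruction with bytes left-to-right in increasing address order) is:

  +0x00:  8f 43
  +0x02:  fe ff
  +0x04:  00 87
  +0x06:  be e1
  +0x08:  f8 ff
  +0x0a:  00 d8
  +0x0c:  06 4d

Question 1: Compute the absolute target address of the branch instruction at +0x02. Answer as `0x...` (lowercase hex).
0x7e00

@+02  little-endian(fe ff) = 0xfffe
  top 4b → 0xf → bnz [J]
  [11:0] imm=4094 (s12→-2) = $-2
  target = base 0x7dfe + off 0x02 + 2 + imm -2 = 0x7e00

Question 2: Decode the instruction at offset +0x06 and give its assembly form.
andi %r0, $446

off 0x06: read be e1 as little → 0xe1be
  opcode bits[15:12]=0xe: andi/RI
  rd@[11:10]=0x0 ⇒ %r0
  imm@[9:0]=0x1be ⇒ $446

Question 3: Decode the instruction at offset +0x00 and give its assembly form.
sbi %r0, $911

@+00  little-endian(8f 43) = 0x438f
  op=0x438f>>12=0x4 ⇒ sbi (RI)
  rd@[11:10]=0x0 ⇒ %r0
  imm@[9:0]=0x38f ⇒ $911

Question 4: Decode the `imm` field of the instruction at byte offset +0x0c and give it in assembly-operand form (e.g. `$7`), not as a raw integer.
$262

off 0x0c: read 06 4d as little → 0x4d06
  opcode bits[15:12]=0x4: sbi/RI
  [11:10] rd=3 = %r3
  [9:0] imm=262 = $262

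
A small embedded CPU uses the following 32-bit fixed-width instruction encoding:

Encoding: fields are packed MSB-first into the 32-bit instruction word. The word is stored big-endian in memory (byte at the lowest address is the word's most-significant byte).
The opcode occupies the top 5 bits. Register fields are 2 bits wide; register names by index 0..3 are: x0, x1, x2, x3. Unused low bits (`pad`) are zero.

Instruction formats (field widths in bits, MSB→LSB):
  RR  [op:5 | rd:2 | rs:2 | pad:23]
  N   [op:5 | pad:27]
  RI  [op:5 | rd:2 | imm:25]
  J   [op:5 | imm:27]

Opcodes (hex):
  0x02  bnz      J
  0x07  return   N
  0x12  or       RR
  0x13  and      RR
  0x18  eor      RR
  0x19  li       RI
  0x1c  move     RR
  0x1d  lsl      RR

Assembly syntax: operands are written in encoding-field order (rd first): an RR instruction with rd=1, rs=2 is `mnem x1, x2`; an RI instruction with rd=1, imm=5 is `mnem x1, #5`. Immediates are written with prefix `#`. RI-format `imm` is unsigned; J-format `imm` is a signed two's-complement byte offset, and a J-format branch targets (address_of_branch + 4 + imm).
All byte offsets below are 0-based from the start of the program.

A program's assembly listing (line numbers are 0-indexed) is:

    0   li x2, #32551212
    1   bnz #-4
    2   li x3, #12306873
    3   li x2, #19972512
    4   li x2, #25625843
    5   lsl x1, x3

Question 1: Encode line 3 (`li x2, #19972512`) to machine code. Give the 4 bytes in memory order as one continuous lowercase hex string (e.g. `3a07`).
3. li fields op=0x19:5|rd=2:2|imm=19972512:25 → word cd30c1a0h → cd 30 c1 a0

cd30c1a0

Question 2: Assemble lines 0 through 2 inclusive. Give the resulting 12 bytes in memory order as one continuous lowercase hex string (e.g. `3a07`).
line 0 (li): pack op=0x19:5|rd=2:2|imm=32551212:25 = 0xcdf0b12c; big→ cd f0 b1 2c
line 1 (bnz): pack op=0x2:5|imm=-4:27 = 0x17fffffc; big→ 17 ff ff fc
line 2 (li): pack op=0x19:5|rd=3:2|imm=12306873:25 = 0xcebbc9b9; big→ ce bb c9 b9

cdf0b12c17fffffccebbc9b9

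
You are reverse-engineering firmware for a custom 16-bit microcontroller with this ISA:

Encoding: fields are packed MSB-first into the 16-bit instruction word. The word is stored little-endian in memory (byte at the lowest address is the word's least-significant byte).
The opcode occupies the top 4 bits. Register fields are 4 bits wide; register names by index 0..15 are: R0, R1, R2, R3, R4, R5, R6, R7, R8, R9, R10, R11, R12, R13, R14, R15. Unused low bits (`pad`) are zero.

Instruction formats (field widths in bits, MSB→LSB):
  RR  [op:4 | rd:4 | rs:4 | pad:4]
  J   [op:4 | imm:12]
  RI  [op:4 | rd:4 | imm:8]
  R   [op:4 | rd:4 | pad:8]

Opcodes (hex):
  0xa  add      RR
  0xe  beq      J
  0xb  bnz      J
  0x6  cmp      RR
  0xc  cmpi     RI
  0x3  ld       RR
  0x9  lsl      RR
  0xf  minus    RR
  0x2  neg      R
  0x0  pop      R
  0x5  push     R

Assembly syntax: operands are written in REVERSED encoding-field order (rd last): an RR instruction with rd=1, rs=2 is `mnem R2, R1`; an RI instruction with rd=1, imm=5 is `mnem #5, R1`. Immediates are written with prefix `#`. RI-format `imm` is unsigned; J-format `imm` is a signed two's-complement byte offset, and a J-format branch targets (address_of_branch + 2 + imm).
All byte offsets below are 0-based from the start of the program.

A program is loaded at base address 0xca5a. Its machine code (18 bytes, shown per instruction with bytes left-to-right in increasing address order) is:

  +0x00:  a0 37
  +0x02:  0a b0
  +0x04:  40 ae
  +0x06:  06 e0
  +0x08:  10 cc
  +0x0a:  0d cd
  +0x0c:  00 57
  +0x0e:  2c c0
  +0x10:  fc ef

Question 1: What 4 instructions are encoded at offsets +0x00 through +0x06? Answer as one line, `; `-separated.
ld R10, R7; bnz #10; add R4, R14; beq #6

[00] a0 37 → 0x37a0
  opcode bits[15:12]=0x3: ld/RR
  rd@[11:8]=0x7 ⇒ R7
  rs@[7:4]=0xa ⇒ R10
[02] 0a b0 → 0xb00a
  opcode bits[15:12]=0xb: bnz/J
  imm@[11:0]=0xa ⇒ #10
[04] 40 ae → 0xae40
  opcode bits[15:12]=0xa: add/RR
  rd@[11:8]=0xe ⇒ R14
  rs@[7:4]=0x4 ⇒ R4
[06] 06 e0 → 0xe006
  opcode bits[15:12]=0xe: beq/J
  imm@[11:0]=0x6 ⇒ #6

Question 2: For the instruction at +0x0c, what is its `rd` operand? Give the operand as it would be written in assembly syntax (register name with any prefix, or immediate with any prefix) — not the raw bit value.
[0c] 00 57 → 0x5700
  top 4b → 0x5 → push [R]
  rd: (w>>8)&0xf=0x7 → R7

R7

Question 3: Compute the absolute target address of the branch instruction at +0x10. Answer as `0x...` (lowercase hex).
0xca68

[10] fc ef → 0xeffc
  top 4b → 0xe → beq [J]
  imm: (w>>0)&0xfff=0xffc (s12→-4) → #-4
  target = base 0xca5a + off 0x10 + 2 + imm -4 = 0xca68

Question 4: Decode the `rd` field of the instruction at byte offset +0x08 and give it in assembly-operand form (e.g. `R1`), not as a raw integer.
R12

off 0x08: read 10 cc as little → 0xcc10
  op=0xcc10>>12=0xc ⇒ cmpi (RI)
  [11:8] rd=12 = R12
  [7:0] imm=16 = #16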